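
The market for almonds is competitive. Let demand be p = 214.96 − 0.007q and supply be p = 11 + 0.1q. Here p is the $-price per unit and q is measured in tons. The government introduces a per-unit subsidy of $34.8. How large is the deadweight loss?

$5659.07

Competitive equilibrium: 214.96 − 0.007q = 11 + 0.1q → q* = 1906.1682, p* = 201.6168.
The subsidy lowers effective supply by 34.8: p = 0.1q − 23.8.
New quantity: 214.96 − 0.007q = 0.1q − 23.8 → q' = 2231.4019.
Overproduction Δq = 2231.4019 − 1906.1682 = 325.2337; wedge = subsidy = 34.8.
Welfare loss = ½ × 325.2337 × 34.8 = $5659.07.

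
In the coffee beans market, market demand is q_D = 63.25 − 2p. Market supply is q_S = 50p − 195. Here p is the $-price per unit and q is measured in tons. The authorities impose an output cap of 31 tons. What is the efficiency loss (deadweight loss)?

$129.50

In inverse form: demand p = 31.625 − 0.5q, supply p = 3.9 + 0.02q.
Competitive equilibrium: 31.625 − 0.5q = 3.9 + 0.02q → q* = 53.3173, p* = 4.9663.
At q = 31: demand price = 31.625 − 0.5·31 = 16.125; supply price = 3.9 + 0.02·31 = 4.52.
Δq = 53.3173 − 31 = 22.3173; wedge = 16.125 − 4.52 = 11.605.
The triangle = ½ × 22.3173 × 11.605 = $129.50.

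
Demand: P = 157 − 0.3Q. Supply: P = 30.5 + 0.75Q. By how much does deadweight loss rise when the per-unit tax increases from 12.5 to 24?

Competitive equilibrium: 157 − 0.3Q = 30.5 + 0.75Q → Q* = 120.4762, P* = 120.8571.
For a per-unit tax t: ΔQ = t/1.05, so DWL = ½·t·(t/1.05) = t²/2.1.
At t = 12.5: DWL = 74.405. At t = 24: DWL = 274.286.
Increase = 274.286 − 74.405 = 199.88.

199.88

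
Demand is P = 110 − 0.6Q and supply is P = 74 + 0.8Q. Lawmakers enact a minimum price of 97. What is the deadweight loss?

11.47

Competitive equilibrium: 110 − 0.6Q = 74 + 0.8Q → Q* = 25.7143, P* = 94.5714.
At the floor P = 97, quantity demanded = (110 − 97)/0.6 = 21.6667.
Sellers' marginal cost at Q' = 21.6667: 74 + 0.8·21.6667 = 91.3334.
ΔQ = 25.7143 − 21.6667 = 4.0476; wedge = 97 − 91.3334 = 5.6666.
The triangle = ½ × 4.0476 × 5.6666 = 11.47.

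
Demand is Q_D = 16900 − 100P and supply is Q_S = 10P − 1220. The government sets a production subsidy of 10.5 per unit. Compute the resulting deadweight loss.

In inverse form: demand P = 169 − 0.01Q, supply P = 122 + 0.1Q.
Competitive equilibrium: 169 − 0.01Q = 122 + 0.1Q → Q* = 427.2727, P* = 164.7273.
The subsidy lowers effective supply by 10.5: P = 111.5 + 0.1Q.
New quantity: 169 − 0.01Q = 111.5 + 0.1Q → Q' = 522.7273.
Overproduction ΔQ = 522.7273 − 427.2727 = 95.4546; wedge = subsidy = 10.5.
Deadweight loss = ½ × 95.4546 × 10.5 = 501.14.

501.14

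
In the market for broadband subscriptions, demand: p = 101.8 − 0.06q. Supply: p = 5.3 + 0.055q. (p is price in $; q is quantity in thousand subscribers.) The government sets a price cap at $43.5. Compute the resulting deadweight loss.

Competitive equilibrium: 101.8 − 0.06q = 5.3 + 0.055q → q* = 839.1304, p* = 51.4522.
At the ceiling p = 43.5, quantity supplied = (43.5 − 5.3)/0.055 = 694.5455.
Willingness to pay at q' = 694.5455: 101.8 − 0.06·694.5455 = 60.1273.
Δq = 839.1304 − 694.5455 = 144.5849; wedge = 60.1273 − 43.5 = 16.6273.
Welfare loss = ½ × 144.5849 × 16.6273 = $1202.03 thousand.

$1202.03 thousand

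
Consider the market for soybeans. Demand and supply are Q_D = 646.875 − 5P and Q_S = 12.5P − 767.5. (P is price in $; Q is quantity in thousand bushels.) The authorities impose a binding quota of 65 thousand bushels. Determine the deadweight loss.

In inverse form: demand P = 129.375 − 0.2Q, supply P = 61.4 + 0.08Q.
Competitive equilibrium: 129.375 − 0.2Q = 61.4 + 0.08Q → Q* = 242.7679, P* = 80.8214.
At Q = 65: demand price = 129.375 − 0.2·65 = 116.375; supply price = 61.4 + 0.08·65 = 66.6.
ΔQ = 242.7679 − 65 = 177.7679; wedge = 116.375 − 66.6 = 49.775.
The triangle = ½ × 177.7679 × 49.775 = $4424.20 thousand.

$4424.20 thousand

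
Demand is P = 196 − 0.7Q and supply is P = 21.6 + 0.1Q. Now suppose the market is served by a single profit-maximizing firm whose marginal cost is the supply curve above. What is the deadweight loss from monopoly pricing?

4139.87

Competitive equilibrium: 196 − 0.7Q = 21.6 + 0.1Q → Q* = 218, P* = 43.4.
Marginal revenue: MR = 196 − 1.4Q. Set MR = MC: 196 − 1.4Q = 21.6 + 0.1Q → Q_m = 116.26667.
Price P_m = 196 − 0.7·116.26667 = 114.61333; MC(Q_m) = 21.6 + 0.1·116.26667 = 33.22667.
Competitive Q* = 218, so ΔQ = 101.73333; wedge = 114.61333 − 33.22667 = 81.38666.
The triangle = ½ × 101.73333 × 81.38666 = 4139.87.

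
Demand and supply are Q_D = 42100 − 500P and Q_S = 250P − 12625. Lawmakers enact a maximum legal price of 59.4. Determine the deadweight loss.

34510.21

In inverse form: demand P = 84.2 − 0.002Q, supply P = 50.5 + 0.004Q.
Competitive equilibrium: 84.2 − 0.002Q = 50.5 + 0.004Q → Q* = 5616.6667, P* = 72.9667.
At the ceiling P = 59.4, quantity supplied = (59.4 − 50.5)/0.004 = 2225.
Willingness to pay at Q' = 2225: 84.2 − 0.002·2225 = 79.75.
ΔQ = 5616.6667 − 2225 = 3391.6667; wedge = 79.75 − 59.4 = 20.35.
Welfare loss = ½ × 3391.6667 × 20.35 = 34510.21.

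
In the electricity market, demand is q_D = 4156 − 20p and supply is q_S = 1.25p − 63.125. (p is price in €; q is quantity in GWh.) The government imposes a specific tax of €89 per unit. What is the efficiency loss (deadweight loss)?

€4659.41

In inverse form: demand p = 207.8 − 0.05q, supply p = 50.5 + 0.8q.
Competitive equilibrium: 207.8 − 0.05q = 50.5 + 0.8q → q* = 185.0588, p* = 198.5471.
With the tax, the buyer price exceeds the seller price by 89: (207.8 − 0.05q) − (50.5 + 0.8q) = 89 → q' = 80.3529.
Δq = 185.0588 − 80.3529 = 104.7059; the wedge equals the tax, 89.
Deadweight loss = ½ × 104.7059 × 89 = €4659.41.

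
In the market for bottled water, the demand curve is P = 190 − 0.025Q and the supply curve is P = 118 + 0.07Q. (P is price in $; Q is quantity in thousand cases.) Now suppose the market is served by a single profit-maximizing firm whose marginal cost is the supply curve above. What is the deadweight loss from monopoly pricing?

Competitive equilibrium: 190 − 0.025Q = 118 + 0.07Q → Q* = 757.8947, P* = 171.0526.
Marginal revenue: MR = 190 − 0.05Q. Set MR = MC: 190 − 0.05Q = 118 + 0.07Q → Q_m = 600.
Price P_m = 190 − 0.025·600 = 175; MC(Q_m) = 118 + 0.07·600 = 160.
Competitive Q* = 757.8947, so ΔQ = 157.8947; wedge = 175 − 160 = 15.
Deadweight loss = ½ × 157.8947 × 15 = $1184.21 thousand.

$1184.21 thousand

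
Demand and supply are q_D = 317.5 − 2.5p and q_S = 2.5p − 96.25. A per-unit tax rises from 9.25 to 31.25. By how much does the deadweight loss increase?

556.875

In inverse form: demand p = 127 − 0.4q, supply p = 38.5 + 0.4q.
Competitive equilibrium: 127 − 0.4q = 38.5 + 0.4q → q* = 110.625, p* = 82.75.
For a per-unit tax t: Δq = t/0.8, so DWL = ½·t·(t/0.8) = t²/1.6.
At t = 9.25: DWL = 53.477. At t = 31.25: DWL = 610.352.
Increase = 610.352 − 53.477 = 556.875.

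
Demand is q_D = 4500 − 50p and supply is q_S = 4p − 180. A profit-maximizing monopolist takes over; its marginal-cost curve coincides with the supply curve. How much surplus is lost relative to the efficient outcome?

17.84

In inverse form: demand p = 90 − 0.02q, supply p = 45 + 0.25q.
Competitive equilibrium: 90 − 0.02q = 45 + 0.25q → q* = 166.6667, p* = 86.6667.
Marginal revenue: MR = 90 − 0.04q. Set MR = MC: 90 − 0.04q = 45 + 0.25q → q_m = 155.1724.
Price p_m = 90 − 0.02·155.1724 = 86.8966; MC(q_m) = 45 + 0.25·155.1724 = 83.7931.
Competitive q* = 166.6667, so Δq = 11.4943; wedge = 86.8966 − 83.7931 = 3.1035.
Deadweight loss = ½ × 11.4943 × 3.1035 = 17.84.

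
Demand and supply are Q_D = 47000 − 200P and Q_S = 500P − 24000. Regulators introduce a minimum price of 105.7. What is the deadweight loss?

2554.31

In inverse form: demand P = 235 − 0.005Q, supply P = 48 + 0.002Q.
Competitive equilibrium: 235 − 0.005Q = 48 + 0.002Q → Q* = 26714.2857, P* = 101.4286.
At the floor P = 105.7, quantity demanded = (235 − 105.7)/0.005 = 25860.
Sellers' marginal cost at Q' = 25860: 48 + 0.002·25860 = 99.72.
ΔQ = 26714.2857 − 25860 = 854.2857; wedge = 105.7 − 99.72 = 5.98.
The triangle = ½ × 854.2857 × 5.98 = 2554.31.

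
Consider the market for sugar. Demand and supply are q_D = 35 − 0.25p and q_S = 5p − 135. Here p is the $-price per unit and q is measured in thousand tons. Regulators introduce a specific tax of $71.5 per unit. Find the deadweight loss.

In inverse form: demand p = 140 − 4q, supply p = 27 + 0.2q.
Competitive equilibrium: 140 − 4q = 27 + 0.2q → q* = 26.9048, p* = 32.381.
With the tax, the buyer price exceeds the seller price by 71.5: (140 − 4q) − (27 + 0.2q) = 71.5 → q' = 9.881.
Δq = 26.9048 − 9.881 = 17.0238; the wedge equals the tax, 71.5.
Deadweight loss = ½ × 17.0238 × 71.5 = $608.60 thousand.

$608.60 thousand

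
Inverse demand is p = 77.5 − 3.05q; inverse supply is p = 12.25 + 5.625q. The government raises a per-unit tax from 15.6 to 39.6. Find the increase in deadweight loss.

76.36

Competitive equilibrium: 77.5 − 3.05q = 12.25 + 5.625q → q* = 7.5216, p* = 54.5591.
For a per-unit tax t: Δq = t/8.675, so DWL = ½·t·(t/8.675) = t²/17.35.
At t = 15.6: DWL = 14.027. At t = 39.6: DWL = 90.384.
Increase = 90.384 − 14.027 = 76.36.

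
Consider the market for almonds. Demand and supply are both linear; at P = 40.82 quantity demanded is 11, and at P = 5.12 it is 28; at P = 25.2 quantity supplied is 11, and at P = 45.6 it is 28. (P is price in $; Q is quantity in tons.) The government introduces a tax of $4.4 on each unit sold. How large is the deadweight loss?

Demand slope = (5.12 − 40.82)/(28 − 11) = −2.1, so P = 63.92 − 2.1Q.
Supply slope = (45.6 − 25.2)/(28 − 11) = 1.2, so P = 12 + 1.2Q.
Competitive equilibrium: 63.92 − 2.1Q = 12 + 1.2Q → Q* = 15.7333, P* = 30.88.
With the tax, the buyer price exceeds the seller price by 4.4: (63.92 − 2.1Q) − (12 + 1.2Q) = 4.4 → Q' = 14.4.
ΔQ = 15.7333 − 14.4 = 1.3333; the wedge equals the tax, 4.4.
DWL = ½ × 1.3333 × 4.4 = $2.93.

$2.93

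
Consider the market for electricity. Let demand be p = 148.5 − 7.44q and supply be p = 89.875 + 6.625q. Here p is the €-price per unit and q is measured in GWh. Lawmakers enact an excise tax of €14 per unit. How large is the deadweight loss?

Competitive equilibrium: 148.5 − 7.44q = 89.875 + 6.625q → q* = 4.1681, p* = 117.489.
With the tax, the buyer price exceeds the seller price by 14: (148.5 − 7.44q) − (89.875 + 6.625q) = 14 → q' = 3.1728.
Δq = 4.1681 − 3.1728 = 0.9953; the wedge equals the tax, 14.
Deadweight loss = ½ × 0.9953 × 14 = €6.97.

€6.97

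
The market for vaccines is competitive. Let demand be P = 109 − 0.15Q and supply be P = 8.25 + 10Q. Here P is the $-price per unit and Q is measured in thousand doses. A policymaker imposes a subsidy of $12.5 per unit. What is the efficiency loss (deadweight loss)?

$7.70 thousand

Competitive equilibrium: 109 − 0.15Q = 8.25 + 10Q → Q* = 9.9261, P* = 107.5111.
The subsidy lowers effective supply by 12.5: P = 10Q − 4.25.
New quantity: 109 − 0.15Q = 10Q − 4.25 → Q' = 11.1576.
Overproduction ΔQ = 11.1576 − 9.9261 = 1.2315; wedge = subsidy = 12.5.
The triangle = ½ × 1.2315 × 12.5 = $7.70 thousand.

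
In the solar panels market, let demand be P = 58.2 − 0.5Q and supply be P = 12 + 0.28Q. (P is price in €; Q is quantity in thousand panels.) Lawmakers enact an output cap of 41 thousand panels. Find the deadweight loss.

Competitive equilibrium: 58.2 − 0.5Q = 12 + 0.28Q → Q* = 59.2308, P* = 28.5846.
At Q = 41: demand price = 58.2 − 0.5·41 = 37.7; supply price = 12 + 0.28·41 = 23.48.
ΔQ = 59.2308 − 41 = 18.2308; wedge = 37.7 − 23.48 = 14.22.
DWL = ½ × 18.2308 × 14.22 = €129.62 thousand.

€129.62 thousand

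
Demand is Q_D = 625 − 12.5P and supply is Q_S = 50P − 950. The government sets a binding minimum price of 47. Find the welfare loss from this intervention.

In inverse form: demand P = 50 − 0.08Q, supply P = 19 + 0.02Q.
Competitive equilibrium: 50 − 0.08Q = 19 + 0.02Q → Q* = 310, P* = 25.2.
At the floor P = 47, quantity demanded = (50 − 47)/0.08 = 37.5.
Sellers' marginal cost at Q' = 37.5: 19 + 0.02·37.5 = 19.75.
ΔQ = 310 − 37.5 = 272.5; wedge = 47 − 19.75 = 27.25.
Deadweight loss = ½ × 272.5 × 27.25 = 3712.81.

3712.81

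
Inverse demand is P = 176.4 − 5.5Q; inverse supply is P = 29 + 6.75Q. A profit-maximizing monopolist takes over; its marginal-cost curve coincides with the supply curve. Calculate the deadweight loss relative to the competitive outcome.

Competitive equilibrium: 176.4 − 5.5Q = 29 + 6.75Q → Q* = 12.03265, P* = 110.22041.
Marginal revenue: MR = 176.4 − 11Q. Set MR = MC: 176.4 − 11Q = 29 + 6.75Q → Q_m = 8.30423.
Price P_m = 176.4 − 5.5·8.30423 = 130.72674; MC(Q_m) = 29 + 6.75·8.30423 = 85.05355.
Competitive Q* = 12.03265, so ΔQ = 3.72842; wedge = 130.72674 − 85.05355 = 45.67319.
The triangle = ½ × 3.72842 × 45.67319 = 85.14.

85.14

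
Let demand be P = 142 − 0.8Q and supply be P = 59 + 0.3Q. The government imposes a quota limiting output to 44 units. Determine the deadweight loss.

544.16

Competitive equilibrium: 142 − 0.8Q = 59 + 0.3Q → Q* = 75.4545, P* = 81.6364.
At Q = 44: demand price = 142 − 0.8·44 = 106.8; supply price = 59 + 0.3·44 = 72.2.
ΔQ = 75.4545 − 44 = 31.4545; wedge = 106.8 − 72.2 = 34.6.
Deadweight loss = ½ × 31.4545 × 34.6 = 544.16.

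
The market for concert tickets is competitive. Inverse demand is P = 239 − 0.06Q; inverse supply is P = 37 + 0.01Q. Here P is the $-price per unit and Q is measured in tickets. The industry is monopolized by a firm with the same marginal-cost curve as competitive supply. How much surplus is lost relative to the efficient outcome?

$62085.55

Competitive equilibrium: 239 − 0.06Q = 37 + 0.01Q → Q* = 2885.71429, P* = 65.85714.
Marginal revenue: MR = 239 − 0.12Q. Set MR = MC: 239 − 0.12Q = 37 + 0.01Q → Q_m = 1553.84615.
Price P_m = 239 − 0.06·1553.84615 = 145.76923; MC(Q_m) = 37 + 0.01·1553.84615 = 52.53846.
Competitive Q* = 2885.71429, so ΔQ = 1331.86814; wedge = 145.76923 − 52.53846 = 93.23077.
Welfare loss = ½ × 1331.86814 × 93.23077 = $62085.55.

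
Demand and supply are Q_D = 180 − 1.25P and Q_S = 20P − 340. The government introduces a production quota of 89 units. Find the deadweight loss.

In inverse form: demand P = 144 − 0.8Q, supply P = 17 + 0.05Q.
Competitive equilibrium: 144 − 0.8Q = 17 + 0.05Q → Q* = 149.4118, P* = 24.4706.
At Q = 89: demand price = 144 − 0.8·89 = 72.8; supply price = 17 + 0.05·89 = 21.45.
ΔQ = 149.4118 − 89 = 60.4118; wedge = 72.8 − 21.45 = 51.35.
Welfare loss = ½ × 60.4118 × 51.35 = 1551.07.

1551.07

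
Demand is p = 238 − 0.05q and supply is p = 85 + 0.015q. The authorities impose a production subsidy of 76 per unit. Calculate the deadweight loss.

44430.77

Competitive equilibrium: 238 − 0.05q = 85 + 0.015q → q* = 2353.8462, p* = 120.3077.
The subsidy lowers effective supply by 76: p = 9 + 0.015q.
New quantity: 238 − 0.05q = 9 + 0.015q → q' = 3523.0769.
Overproduction Δq = 3523.0769 − 2353.8462 = 1169.2307; wedge = subsidy = 76.
The triangle = ½ × 1169.2307 × 76 = 44430.77.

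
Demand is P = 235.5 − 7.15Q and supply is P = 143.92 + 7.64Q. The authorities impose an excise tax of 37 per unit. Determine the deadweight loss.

46.28

Competitive equilibrium: 235.5 − 7.15Q = 143.92 + 7.64Q → Q* = 6.192, P* = 191.227.
With the tax, the buyer price exceeds the seller price by 37: (235.5 − 7.15Q) − (143.92 + 7.64Q) = 37 → Q' = 3.6903.
ΔQ = 6.192 − 3.6903 = 2.5017; the wedge equals the tax, 37.
Deadweight loss = ½ × 2.5017 × 37 = 46.28.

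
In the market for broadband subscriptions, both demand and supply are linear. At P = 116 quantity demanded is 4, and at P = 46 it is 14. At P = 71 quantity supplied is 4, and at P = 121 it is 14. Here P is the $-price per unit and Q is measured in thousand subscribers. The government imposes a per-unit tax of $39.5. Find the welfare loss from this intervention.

Demand slope = (46 − 116)/(14 − 4) = −7, so P = 144 − 7Q.
Supply slope = (121 − 71)/(14 − 4) = 5, so P = 51 + 5Q.
Competitive equilibrium: 144 − 7Q = 51 + 5Q → Q* = 7.75, P* = 89.75.
With the tax, the buyer price exceeds the seller price by 39.5: (144 − 7Q) − (51 + 5Q) = 39.5 → Q' = 4.4583.
ΔQ = 7.75 − 4.4583 = 3.2917; the wedge equals the tax, 39.5.
The triangle = ½ × 3.2917 × 39.5 = $65.01 thousand.

$65.01 thousand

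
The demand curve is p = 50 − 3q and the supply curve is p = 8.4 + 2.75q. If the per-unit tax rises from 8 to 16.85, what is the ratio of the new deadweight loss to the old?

Competitive equilibrium: 50 − 3q = 8.4 + 2.75q → q* = 7.2348, p* = 28.2957.
For a per-unit tax t: Δq = t/5.75, so DWL = ½·t·(t/5.75) = t²/11.5.
At t = 8: DWL = 5.565. At t = 16.85: DWL = 24.689.
Ratio = (16.85/8)² = 4.436.

4.436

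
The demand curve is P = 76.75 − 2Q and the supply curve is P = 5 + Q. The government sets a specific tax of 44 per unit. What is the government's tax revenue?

407

Competitive equilibrium: 76.75 − 2Q = 5 + Q → Q* = 23.9167, P* = 28.9167.
With the tax, the buyer price exceeds the seller price by 44: (76.75 − 2Q) − (5 + Q) = 44 → Q' = 9.25.
Tax revenue = 44 × 9.25 = 407.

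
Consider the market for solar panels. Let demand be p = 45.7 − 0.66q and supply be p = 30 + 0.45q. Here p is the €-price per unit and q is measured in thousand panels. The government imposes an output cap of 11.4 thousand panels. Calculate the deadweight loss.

€4.18 thousand

Competitive equilibrium: 45.7 − 0.66q = 30 + 0.45q → q* = 14.1441, p* = 36.3649.
At q = 11.4: demand price = 45.7 − 0.66·11.4 = 38.176; supply price = 30 + 0.45·11.4 = 35.13.
Δq = 14.1441 − 11.4 = 2.7441; wedge = 38.176 − 35.13 = 3.046.
Welfare loss = ½ × 2.7441 × 3.046 = €4.18 thousand.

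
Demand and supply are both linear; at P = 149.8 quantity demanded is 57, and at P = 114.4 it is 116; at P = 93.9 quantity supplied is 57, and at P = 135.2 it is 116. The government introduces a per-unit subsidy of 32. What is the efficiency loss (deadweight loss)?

Demand slope = (114.4 − 149.8)/(116 − 57) = −0.6, so P = 184 − 0.6Q.
Supply slope = (135.2 − 93.9)/(116 − 57) = 0.7, so P = 54 + 0.7Q.
Competitive equilibrium: 184 − 0.6Q = 54 + 0.7Q → Q* = 100, P* = 124.
The subsidy lowers effective supply by 32: P = 22 + 0.7Q.
New quantity: 184 − 0.6Q = 22 + 0.7Q → Q' = 124.6154.
Overproduction ΔQ = 124.6154 − 100 = 24.6154; wedge = subsidy = 32.
Welfare loss = ½ × 24.6154 × 32 = 393.85.

393.85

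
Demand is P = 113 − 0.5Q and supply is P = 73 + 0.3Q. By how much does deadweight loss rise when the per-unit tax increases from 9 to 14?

Competitive equilibrium: 113 − 0.5Q = 73 + 0.3Q → Q* = 50, P* = 88.
For a per-unit tax t: ΔQ = t/0.8, so DWL = ½·t·(t/0.8) = t²/1.6.
At t = 9: DWL = 50.625. At t = 14: DWL = 122.5.
Increase = 122.5 − 50.625 = 71.875.

71.875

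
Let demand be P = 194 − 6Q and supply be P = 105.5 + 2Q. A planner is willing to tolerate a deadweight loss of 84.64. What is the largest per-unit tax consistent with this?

36.8

Competitive equilibrium: 194 − 6Q = 105.5 + 2Q → Q* = 11.0625, P* = 127.625.
A tax t gives ΔQ = t/8 and wedge t, so DWL = t²/16.
t²/16 = 84.64 → t² = 1354.24 → t = 36.8.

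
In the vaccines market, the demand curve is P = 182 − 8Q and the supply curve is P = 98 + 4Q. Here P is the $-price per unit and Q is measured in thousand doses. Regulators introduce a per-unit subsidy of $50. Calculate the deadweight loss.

$104.17 thousand

Competitive equilibrium: 182 − 8Q = 98 + 4Q → Q* = 7, P* = 126.
The subsidy lowers effective supply by 50: P = 48 + 4Q.
New quantity: 182 − 8Q = 48 + 4Q → Q' = 11.1667.
Overproduction ΔQ = 11.1667 − 7 = 4.1667; wedge = subsidy = 50.
The triangle = ½ × 4.1667 × 50 = $104.17 thousand.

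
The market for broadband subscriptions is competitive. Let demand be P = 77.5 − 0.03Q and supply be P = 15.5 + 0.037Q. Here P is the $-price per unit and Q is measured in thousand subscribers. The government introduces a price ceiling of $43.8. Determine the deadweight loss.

$863.06 thousand

Competitive equilibrium: 77.5 − 0.03Q = 15.5 + 0.037Q → Q* = 925.3731, P* = 49.7388.
At the ceiling P = 43.8, quantity supplied = (43.8 − 15.5)/0.037 = 764.8649.
Willingness to pay at Q' = 764.8649: 77.5 − 0.03·764.8649 = 54.5541.
ΔQ = 925.3731 − 764.8649 = 160.5082; wedge = 54.5541 − 43.8 = 10.7541.
The triangle = ½ × 160.5082 × 10.7541 = $863.06 thousand.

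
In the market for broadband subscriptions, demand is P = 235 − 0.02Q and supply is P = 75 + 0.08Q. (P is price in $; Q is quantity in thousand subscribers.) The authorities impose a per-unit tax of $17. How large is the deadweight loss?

Competitive equilibrium: 235 − 0.02Q = 75 + 0.08Q → Q* = 1600, P* = 203.
With the tax, the buyer price exceeds the seller price by 17: (235 − 0.02Q) − (75 + 0.08Q) = 17 → Q' = 1430.
ΔQ = 1600 − 1430 = 170; the wedge equals the tax, 17.
Welfare loss = ½ × 170 × 17 = $1445 thousand.

$1445 thousand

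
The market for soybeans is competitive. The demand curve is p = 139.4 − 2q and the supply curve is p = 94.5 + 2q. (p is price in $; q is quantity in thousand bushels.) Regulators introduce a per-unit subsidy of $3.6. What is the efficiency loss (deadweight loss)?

Competitive equilibrium: 139.4 − 2q = 94.5 + 2q → q* = 11.225, p* = 116.95.
The subsidy lowers effective supply by 3.6: p = 90.9 + 2q.
New quantity: 139.4 − 2q = 90.9 + 2q → q' = 12.125.
Overproduction Δq = 12.125 − 11.225 = 0.9; wedge = subsidy = 3.6.
Welfare loss = ½ × 0.9 × 3.6 = $1.62 thousand.

$1.62 thousand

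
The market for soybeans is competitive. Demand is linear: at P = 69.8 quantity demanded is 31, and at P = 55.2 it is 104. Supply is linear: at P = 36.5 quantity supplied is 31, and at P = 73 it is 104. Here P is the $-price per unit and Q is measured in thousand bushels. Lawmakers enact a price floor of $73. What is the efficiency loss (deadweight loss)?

$1414.46 thousand

Demand slope = (55.2 − 69.8)/(104 − 31) = −0.2, so P = 76 − 0.2Q.
Supply slope = (73 − 36.5)/(104 − 31) = 0.5, so P = 21 + 0.5Q.
Competitive equilibrium: 76 − 0.2Q = 21 + 0.5Q → Q* = 78.5714, P* = 60.2857.
At the floor P = 73, quantity demanded = (76 − 73)/0.2 = 15.
Sellers' marginal cost at Q' = 15: 21 + 0.5·15 = 28.5.
ΔQ = 78.5714 − 15 = 63.5714; wedge = 73 − 28.5 = 44.5.
The triangle = ½ × 63.5714 × 44.5 = $1414.46 thousand.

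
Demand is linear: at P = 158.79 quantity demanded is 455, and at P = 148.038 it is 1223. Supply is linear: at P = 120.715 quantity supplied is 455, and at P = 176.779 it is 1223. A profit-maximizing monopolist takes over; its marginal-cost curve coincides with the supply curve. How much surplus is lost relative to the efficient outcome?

Demand slope = (148.038 − 158.79)/(1223 − 455) = −0.014, so P = 165.16 − 0.014Q.
Supply slope = (176.779 − 120.715)/(1223 − 455) = 0.073, so P = 87.5 + 0.073Q.
Competitive equilibrium: 165.16 − 0.014Q = 87.5 + 0.073Q → Q* = 892.64368, P* = 152.66299.
Marginal revenue: MR = 165.16 − 0.028Q. Set MR = MC: 165.16 − 0.028Q = 87.5 + 0.073Q → Q_m = 768.91089.
Price P_m = 165.16 − 0.014·768.91089 = 154.39525; MC(Q_m) = 87.5 + 0.073·768.91089 = 143.63049.
Competitive Q* = 892.64368, so ΔQ = 123.73279; wedge = 154.39525 − 143.63049 = 10.76476.
DWL = ½ × 123.73279 × 10.76476 = 665.98.

665.98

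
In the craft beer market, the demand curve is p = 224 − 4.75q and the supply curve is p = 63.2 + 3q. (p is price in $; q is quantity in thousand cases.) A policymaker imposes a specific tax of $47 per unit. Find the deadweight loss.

$142.52 thousand

Competitive equilibrium: 224 − 4.75q = 63.2 + 3q → q* = 20.7484, p* = 125.4452.
With the tax, the buyer price exceeds the seller price by 47: (224 − 4.75q) − (63.2 + 3q) = 47 → q' = 14.6839.
Δq = 20.7484 − 14.6839 = 6.0645; the wedge equals the tax, 47.
DWL = ½ × 6.0645 × 47 = $142.52 thousand.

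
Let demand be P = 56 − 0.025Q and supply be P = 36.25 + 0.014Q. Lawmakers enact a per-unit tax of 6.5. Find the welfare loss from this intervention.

Competitive equilibrium: 56 − 0.025Q = 36.25 + 0.014Q → Q* = 506.4103, P* = 43.3397.
With the tax, the buyer price exceeds the seller price by 6.5: (56 − 0.025Q) − (36.25 + 0.014Q) = 6.5 → Q' = 339.7436.
ΔQ = 506.4103 − 339.7436 = 166.6667; the wedge equals the tax, 6.5.
Deadweight loss = ½ × 166.6667 × 6.5 = 541.67.

541.67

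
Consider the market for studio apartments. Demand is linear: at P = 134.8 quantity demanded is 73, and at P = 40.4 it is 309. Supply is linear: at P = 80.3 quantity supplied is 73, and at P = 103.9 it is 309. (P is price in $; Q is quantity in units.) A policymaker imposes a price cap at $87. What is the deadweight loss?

$441

Demand slope = (40.4 − 134.8)/(309 − 73) = −0.4, so P = 164 − 0.4Q.
Supply slope = (103.9 − 80.3)/(309 − 73) = 0.1, so P = 73 + 0.1Q.
Competitive equilibrium: 164 − 0.4Q = 73 + 0.1Q → Q* = 182, P* = 91.2.
At the ceiling P = 87, quantity supplied = (87 − 73)/0.1 = 140.
Willingness to pay at Q' = 140: 164 − 0.4·140 = 108.
ΔQ = 182 − 140 = 42; wedge = 108 − 87 = 21.
Welfare loss = ½ × 42 × 21 = $441.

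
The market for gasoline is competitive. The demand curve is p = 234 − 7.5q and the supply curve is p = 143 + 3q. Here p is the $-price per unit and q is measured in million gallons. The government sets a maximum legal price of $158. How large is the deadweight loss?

$70.58 million

Competitive equilibrium: 234 − 7.5q = 143 + 3q → q* = 8.6667, p* = 169.
At the ceiling p = 158, quantity supplied = (158 − 143)/3 = 5.
Willingness to pay at q' = 5: 234 − 7.5·5 = 196.5.
Δq = 8.6667 − 5 = 3.6667; wedge = 196.5 − 158 = 38.5.
Welfare loss = ½ × 3.6667 × 38.5 = $70.58 million.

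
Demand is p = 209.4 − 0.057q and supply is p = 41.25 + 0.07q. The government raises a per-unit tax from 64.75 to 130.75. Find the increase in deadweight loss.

50799.21

Competitive equilibrium: 209.4 − 0.057q = 41.25 + 0.07q → q* = 1324.0157, p* = 133.9311.
For a per-unit tax t: Δq = t/0.127, so DWL = ½·t·(t/0.127) = t²/0.254.
At t = 64.75: DWL = 16506.152. At t = 130.75: DWL = 67305.364.
Increase = 67305.364 − 16506.152 = 50799.21.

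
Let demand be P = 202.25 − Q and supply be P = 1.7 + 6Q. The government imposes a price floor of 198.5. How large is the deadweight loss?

2170.035

Competitive equilibrium: 202.25 − Q = 1.7 + 6Q → Q* = 28.65, P* = 173.6.
At the floor P = 198.5, quantity demanded = (202.25 − 198.5)/1 = 3.75.
Sellers' marginal cost at Q' = 3.75: 1.7 + 6·3.75 = 24.2.
ΔQ = 28.65 − 3.75 = 24.9; wedge = 198.5 − 24.2 = 174.3.
Welfare loss = ½ × 24.9 × 174.3 = 2170.035.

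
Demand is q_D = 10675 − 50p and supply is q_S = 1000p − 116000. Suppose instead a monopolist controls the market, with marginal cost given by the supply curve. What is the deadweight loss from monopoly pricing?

53858.25

In inverse form: demand p = 213.5 − 0.02q, supply p = 116 + 0.001q.
Competitive equilibrium: 213.5 − 0.02q = 116 + 0.001q → q* = 4642.857143, p* = 120.642857.
Marginal revenue: MR = 213.5 − 0.04q. Set MR = MC: 213.5 − 0.04q = 116 + 0.001q → q_m = 2378.04878.
Price p_m = 213.5 − 0.02·2378.04878 = 165.939024; MC(q_m) = 116 + 0.001·2378.04878 = 118.378049.
Competitive q* = 4642.857143, so Δq = 2264.808363; wedge = 165.939024 − 118.378049 = 47.560975.
DWL = ½ × 2264.808363 × 47.560975 = 53858.25.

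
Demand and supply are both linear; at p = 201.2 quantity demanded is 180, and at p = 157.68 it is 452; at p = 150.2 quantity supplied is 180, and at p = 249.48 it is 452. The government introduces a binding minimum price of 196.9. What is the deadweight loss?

1296.11

Demand slope = (157.68 − 201.2)/(452 − 180) = −0.16, so p = 230 − 0.16q.
Supply slope = (249.48 − 150.2)/(452 − 180) = 0.365, so p = 84.5 + 0.365q.
Competitive equilibrium: 230 − 0.16q = 84.5 + 0.365q → q* = 277.1429, p* = 185.6571.
At the floor p = 196.9, quantity demanded = (230 − 196.9)/0.16 = 206.875.
Sellers' marginal cost at q' = 206.875: 84.5 + 0.365·206.875 = 160.0094.
Δq = 277.1429 − 206.875 = 70.2679; wedge = 196.9 − 160.0094 = 36.8906.
Welfare loss = ½ × 70.2679 × 36.8906 = 1296.11.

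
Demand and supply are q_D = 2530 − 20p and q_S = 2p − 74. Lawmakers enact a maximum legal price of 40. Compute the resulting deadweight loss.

6754.95

In inverse form: demand p = 126.5 − 0.05q, supply p = 37 + 0.5q.
Competitive equilibrium: 126.5 − 0.05q = 37 + 0.5q → q* = 162.7273, p* = 118.3636.
At the ceiling p = 40, quantity supplied = (40 − 37)/0.5 = 6.
Willingness to pay at q' = 6: 126.5 − 0.05·6 = 126.2.
Δq = 162.7273 − 6 = 156.7273; wedge = 126.2 − 40 = 86.2.
Deadweight loss = ½ × 156.7273 × 86.2 = 6754.95.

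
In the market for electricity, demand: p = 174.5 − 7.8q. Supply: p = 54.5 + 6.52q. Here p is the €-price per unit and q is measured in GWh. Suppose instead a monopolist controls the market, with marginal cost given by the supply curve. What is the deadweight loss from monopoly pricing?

Competitive equilibrium: 174.5 − 7.8q = 54.5 + 6.52q → q* = 8.3799, p* = 109.1369.
Marginal revenue: MR = 174.5 − 15.6q. Set MR = MC: 174.5 − 15.6q = 54.5 + 6.52q → q_m = 5.425.
Price p_m = 174.5 − 7.8·5.425 = 132.185; MC(q_m) = 54.5 + 6.52·5.425 = 89.871.
Competitive q* = 8.3799, so Δq = 2.9549; wedge = 132.185 − 89.871 = 42.314.
Deadweight loss = ½ × 2.9549 × 42.314 = €62.52.

€62.52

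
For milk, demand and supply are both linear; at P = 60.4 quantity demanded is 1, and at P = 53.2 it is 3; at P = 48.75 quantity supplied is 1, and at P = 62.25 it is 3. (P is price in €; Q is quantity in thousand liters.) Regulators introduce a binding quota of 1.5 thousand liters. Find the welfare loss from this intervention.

€2.03 thousand

Demand slope = (53.2 − 60.4)/(3 − 1) = −3.6, so P = 64 − 3.6Q.
Supply slope = (62.25 − 48.75)/(3 − 1) = 6.75, so P = 42 + 6.75Q.
Competitive equilibrium: 64 − 3.6Q = 42 + 6.75Q → Q* = 2.1256, P* = 56.3478.
At Q = 1.5: demand price = 64 − 3.6·1.5 = 58.6; supply price = 42 + 6.75·1.5 = 52.125.
ΔQ = 2.1256 − 1.5 = 0.6256; wedge = 58.6 − 52.125 = 6.475.
Deadweight loss = ½ × 0.6256 × 6.475 = €2.03 thousand.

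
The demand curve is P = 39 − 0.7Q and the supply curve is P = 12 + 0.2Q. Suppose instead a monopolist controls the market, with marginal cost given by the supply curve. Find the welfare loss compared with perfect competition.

77.52

Competitive equilibrium: 39 − 0.7Q = 12 + 0.2Q → Q* = 30, P* = 18.
Marginal revenue: MR = 39 − 1.4Q. Set MR = MC: 39 − 1.4Q = 12 + 0.2Q → Q_m = 16.875.
Price P_m = 39 − 0.7·16.875 = 27.1875; MC(Q_m) = 12 + 0.2·16.875 = 15.375.
Competitive Q* = 30, so ΔQ = 13.125; wedge = 27.1875 − 15.375 = 11.8125.
Welfare loss = ½ × 13.125 × 11.8125 = 77.52.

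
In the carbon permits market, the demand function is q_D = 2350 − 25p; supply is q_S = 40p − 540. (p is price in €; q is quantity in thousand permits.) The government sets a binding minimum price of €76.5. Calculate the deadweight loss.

€20850.03 thousand

In inverse form: demand p = 94 − 0.04q, supply p = 13.5 + 0.025q.
Competitive equilibrium: 94 − 0.04q = 13.5 + 0.025q → q* = 1238.4615, p* = 44.4615.
At the floor p = 76.5, quantity demanded = (94 − 76.5)/0.04 = 437.5.
Sellers' marginal cost at q' = 437.5: 13.5 + 0.025·437.5 = 24.4375.
Δq = 1238.4615 − 437.5 = 800.9615; wedge = 76.5 − 24.4375 = 52.0625.
Deadweight loss = ½ × 800.9615 × 52.0625 = €20850.03 thousand.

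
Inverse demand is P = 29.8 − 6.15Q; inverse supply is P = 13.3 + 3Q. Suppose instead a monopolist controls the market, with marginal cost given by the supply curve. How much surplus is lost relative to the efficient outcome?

2.40

Competitive equilibrium: 29.8 − 6.15Q = 13.3 + 3Q → Q* = 1.8033, P* = 18.7098.
Marginal revenue: MR = 29.8 − 12.3Q. Set MR = MC: 29.8 − 12.3Q = 13.3 + 3Q → Q_m = 1.0784.
Price P_m = 29.8 − 6.15·1.0784 = 23.1678; MC(Q_m) = 13.3 + 3·1.0784 = 16.5352.
Competitive Q* = 1.8033, so ΔQ = 0.7249; wedge = 23.1678 − 16.5352 = 6.6326.
The triangle = ½ × 0.7249 × 6.6326 = 2.40.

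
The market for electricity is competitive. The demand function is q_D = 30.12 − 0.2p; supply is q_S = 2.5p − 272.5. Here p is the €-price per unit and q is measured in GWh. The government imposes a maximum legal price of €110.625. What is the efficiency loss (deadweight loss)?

In inverse form: demand p = 150.6 − 5q, supply p = 109 + 0.4q.
Competitive equilibrium: 150.6 − 5q = 109 + 0.4q → q* = 7.7037, p* = 112.0815.
At the ceiling p = 110.625, quantity supplied = (110.625 − 109)/0.4 = 4.0625.
Willingness to pay at q' = 4.0625: 150.6 − 5·4.0625 = 130.2875.
Δq = 7.7037 − 4.0625 = 3.6412; wedge = 130.2875 − 110.625 = 19.6625.
Welfare loss = ½ × 3.6412 × 19.6625 = €35.80.

€35.80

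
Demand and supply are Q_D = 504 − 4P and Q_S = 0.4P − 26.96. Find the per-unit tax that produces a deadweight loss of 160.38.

29.7

In inverse form: demand P = 126 − 0.25Q, supply P = 67.4 + 2.5Q.
Competitive equilibrium: 126 − 0.25Q = 67.4 + 2.5Q → Q* = 21.3091, P* = 120.6727.
A tax t gives ΔQ = t/2.75 and wedge t, so DWL = t²/5.5.
t²/5.5 = 160.38 → t² = 882.09 → t = 29.7.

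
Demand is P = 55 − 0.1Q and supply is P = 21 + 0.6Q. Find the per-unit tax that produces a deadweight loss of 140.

Competitive equilibrium: 55 − 0.1Q = 21 + 0.6Q → Q* = 48.5714, P* = 50.1429.
A tax t gives ΔQ = t/0.7 and wedge t, so DWL = t²/1.4.
t²/1.4 = 140 → t² = 196 → t = 14.

14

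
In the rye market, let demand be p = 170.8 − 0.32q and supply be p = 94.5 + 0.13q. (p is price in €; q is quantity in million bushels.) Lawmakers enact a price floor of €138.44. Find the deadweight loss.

Competitive equilibrium: 170.8 − 0.32q = 94.5 + 0.13q → q* = 169.5556, p* = 116.5422.
At the floor p = 138.44, quantity demanded = (170.8 − 138.44)/0.32 = 101.125.
Sellers' marginal cost at q' = 101.125: 94.5 + 0.13·101.125 = 107.6463.
Δq = 169.5556 − 101.125 = 68.4306; wedge = 138.44 − 107.6463 = 30.7937.
The triangle = ½ × 68.4306 × 30.7937 = €1053.62 million.

€1053.62 million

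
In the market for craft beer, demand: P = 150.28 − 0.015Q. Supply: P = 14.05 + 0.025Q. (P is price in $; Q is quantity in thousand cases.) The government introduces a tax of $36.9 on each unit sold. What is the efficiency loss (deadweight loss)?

Competitive equilibrium: 150.28 − 0.015Q = 14.05 + 0.025Q → Q* = 3405.75, P* = 99.1938.
With the tax, the buyer price exceeds the seller price by 36.9: (150.28 − 0.015Q) − (14.05 + 0.025Q) = 36.9 → Q' = 2483.25.
ΔQ = 3405.75 − 2483.25 = 922.5; the wedge equals the tax, 36.9.
DWL = ½ × 922.5 × 36.9 = $17020.125 thousand.

$17020.125 thousand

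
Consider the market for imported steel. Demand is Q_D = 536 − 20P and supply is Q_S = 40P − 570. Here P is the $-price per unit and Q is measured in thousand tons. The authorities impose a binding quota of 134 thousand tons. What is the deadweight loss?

In inverse form: demand P = 26.8 − 0.05Q, supply P = 14.25 + 0.025Q.
Competitive equilibrium: 26.8 − 0.05Q = 14.25 + 0.025Q → Q* = 167.3333, P* = 18.4333.
At Q = 134: demand price = 26.8 − 0.05·134 = 20.1; supply price = 14.25 + 0.025·134 = 17.6.
ΔQ = 167.3333 − 134 = 33.3333; wedge = 20.1 − 17.6 = 2.5.
DWL = ½ × 33.3333 × 2.5 = $41.67 thousand.

$41.67 thousand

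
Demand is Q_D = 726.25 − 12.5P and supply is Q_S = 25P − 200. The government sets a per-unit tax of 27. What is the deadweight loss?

In inverse form: demand P = 58.1 − 0.08Q, supply P = 8 + 0.04Q.
Competitive equilibrium: 58.1 − 0.08Q = 8 + 0.04Q → Q* = 417.5, P* = 24.7.
With the tax, the buyer price exceeds the seller price by 27: (58.1 − 0.08Q) − (8 + 0.04Q) = 27 → Q' = 192.5.
ΔQ = 417.5 − 192.5 = 225; the wedge equals the tax, 27.
The triangle = ½ × 225 × 27 = 3037.50.

3037.50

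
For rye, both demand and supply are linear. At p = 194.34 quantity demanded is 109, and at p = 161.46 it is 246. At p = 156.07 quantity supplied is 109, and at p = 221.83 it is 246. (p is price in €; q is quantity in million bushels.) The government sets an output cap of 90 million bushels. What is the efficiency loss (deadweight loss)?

Demand slope = (161.46 − 194.34)/(246 − 109) = −0.24, so p = 220.5 − 0.24q.
Supply slope = (221.83 − 156.07)/(246 − 109) = 0.48, so p = 103.75 + 0.48q.
Competitive equilibrium: 220.5 − 0.24q = 103.75 + 0.48q → q* = 162.1528, p* = 181.5833.
At q = 90: demand price = 220.5 − 0.24·90 = 198.9; supply price = 103.75 + 0.48·90 = 146.95.
Δq = 162.1528 − 90 = 72.1528; wedge = 198.9 − 146.95 = 51.95.
Deadweight loss = ½ × 72.1528 × 51.95 = €1874.17 million.

€1874.17 million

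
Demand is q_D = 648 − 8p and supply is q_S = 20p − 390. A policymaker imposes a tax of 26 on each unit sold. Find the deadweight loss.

In inverse form: demand p = 81 − 0.125q, supply p = 19.5 + 0.05q.
Competitive equilibrium: 81 − 0.125q = 19.5 + 0.05q → q* = 351.4286, p* = 37.0714.
With the tax, the buyer price exceeds the seller price by 26: (81 − 0.125q) − (19.5 + 0.05q) = 26 → q' = 202.8571.
Δq = 351.4286 − 202.8571 = 148.5715; the wedge equals the tax, 26.
The triangle = ½ × 148.5715 × 26 = 1931.43.

1931.43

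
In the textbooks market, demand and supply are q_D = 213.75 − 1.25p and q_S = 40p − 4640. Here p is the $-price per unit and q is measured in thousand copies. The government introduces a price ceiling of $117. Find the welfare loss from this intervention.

$293.33 thousand

In inverse form: demand p = 171 − 0.8q, supply p = 116 + 0.025q.
Competitive equilibrium: 171 − 0.8q = 116 + 0.025q → q* = 66.6667, p* = 117.6667.
At the ceiling p = 117, quantity supplied = (117 − 116)/0.025 = 40.
Willingness to pay at q' = 40: 171 − 0.8·40 = 139.
Δq = 66.6667 − 40 = 26.6667; wedge = 139 − 117 = 22.
The triangle = ½ × 26.6667 × 22 = $293.33 thousand.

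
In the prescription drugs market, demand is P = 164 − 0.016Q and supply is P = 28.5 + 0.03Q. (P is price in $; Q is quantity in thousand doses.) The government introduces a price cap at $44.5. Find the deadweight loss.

$133843.49 thousand

Competitive equilibrium: 164 − 0.016Q = 28.5 + 0.03Q → Q* = 2945.65217, P* = 116.86957.
At the ceiling P = 44.5, quantity supplied = (44.5 − 28.5)/0.03 = 533.33333.
Willingness to pay at Q' = 533.33333: 164 − 0.016·533.33333 = 155.46667.
ΔQ = 2945.65217 − 533.33333 = 2412.31884; wedge = 155.46667 − 44.5 = 110.96667.
Welfare loss = ½ × 2412.31884 × 110.96667 = $133843.49 thousand.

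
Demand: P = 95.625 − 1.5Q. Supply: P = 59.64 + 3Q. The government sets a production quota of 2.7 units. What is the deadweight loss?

63.12

Competitive equilibrium: 95.625 − 1.5Q = 59.64 + 3Q → Q* = 7.9967, P* = 83.63.
At Q = 2.7: demand price = 95.625 − 1.5·2.7 = 91.575; supply price = 59.64 + 3·2.7 = 67.74.
ΔQ = 7.9967 − 2.7 = 5.2967; wedge = 91.575 − 67.74 = 23.835.
DWL = ½ × 5.2967 × 23.835 = 63.12.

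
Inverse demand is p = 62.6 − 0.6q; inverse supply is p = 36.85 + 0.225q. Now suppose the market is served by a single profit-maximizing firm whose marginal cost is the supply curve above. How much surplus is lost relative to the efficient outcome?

71.24

Competitive equilibrium: 62.6 − 0.6q = 36.85 + 0.225q → q* = 31.2121, p* = 43.8727.
Marginal revenue: MR = 62.6 − 1.2q. Set MR = MC: 62.6 − 1.2q = 36.85 + 0.225q → q_m = 18.0702.
Price p_m = 62.6 − 0.6·18.0702 = 51.7579; MC(q_m) = 36.85 + 0.225·18.0702 = 40.9158.
Competitive q* = 31.2121, so Δq = 13.1419; wedge = 51.7579 − 40.9158 = 10.8421.
DWL = ½ × 13.1419 × 10.8421 = 71.24.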